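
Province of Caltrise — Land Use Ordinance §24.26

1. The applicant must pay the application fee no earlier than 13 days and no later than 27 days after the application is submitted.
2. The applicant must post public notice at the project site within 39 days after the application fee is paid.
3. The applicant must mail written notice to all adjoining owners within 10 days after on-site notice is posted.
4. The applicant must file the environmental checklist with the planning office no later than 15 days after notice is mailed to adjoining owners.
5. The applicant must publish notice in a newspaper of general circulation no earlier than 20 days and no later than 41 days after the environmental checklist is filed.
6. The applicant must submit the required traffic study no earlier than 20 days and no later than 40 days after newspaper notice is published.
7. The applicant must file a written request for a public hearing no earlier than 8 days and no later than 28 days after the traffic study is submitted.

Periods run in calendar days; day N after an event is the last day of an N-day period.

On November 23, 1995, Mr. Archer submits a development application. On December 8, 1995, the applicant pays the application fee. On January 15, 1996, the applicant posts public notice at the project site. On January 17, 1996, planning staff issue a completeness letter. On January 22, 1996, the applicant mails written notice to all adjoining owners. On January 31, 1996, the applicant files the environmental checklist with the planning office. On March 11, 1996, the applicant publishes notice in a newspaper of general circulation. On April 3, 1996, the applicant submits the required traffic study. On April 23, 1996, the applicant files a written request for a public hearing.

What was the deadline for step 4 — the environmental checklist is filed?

February 6, 1996

Step 4 runs from January 22, 1996, when notice is mailed to adjoining owners. 15 days after January 22, 1996 is February 6, 1996.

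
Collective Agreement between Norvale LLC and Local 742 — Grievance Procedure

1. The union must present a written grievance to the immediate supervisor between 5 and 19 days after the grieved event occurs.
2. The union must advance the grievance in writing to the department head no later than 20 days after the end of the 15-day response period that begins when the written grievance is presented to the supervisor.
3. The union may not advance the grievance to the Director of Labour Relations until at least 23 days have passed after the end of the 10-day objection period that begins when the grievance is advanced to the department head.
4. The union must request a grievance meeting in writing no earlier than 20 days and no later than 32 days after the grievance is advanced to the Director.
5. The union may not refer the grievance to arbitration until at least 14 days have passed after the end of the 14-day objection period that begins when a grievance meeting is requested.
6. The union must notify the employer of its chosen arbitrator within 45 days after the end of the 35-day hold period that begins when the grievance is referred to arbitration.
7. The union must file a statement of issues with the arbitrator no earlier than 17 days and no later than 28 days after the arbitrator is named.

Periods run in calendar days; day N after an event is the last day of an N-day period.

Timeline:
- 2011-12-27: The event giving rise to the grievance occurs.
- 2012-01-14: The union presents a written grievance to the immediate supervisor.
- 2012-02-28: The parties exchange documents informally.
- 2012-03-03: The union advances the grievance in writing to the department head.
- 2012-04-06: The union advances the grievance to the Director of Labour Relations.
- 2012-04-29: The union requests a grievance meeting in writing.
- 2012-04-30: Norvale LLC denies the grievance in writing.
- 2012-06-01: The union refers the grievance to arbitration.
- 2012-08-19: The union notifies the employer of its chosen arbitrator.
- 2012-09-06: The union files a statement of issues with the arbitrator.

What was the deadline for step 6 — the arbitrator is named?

2012-08-20

The grievance is referred to arbitration on 2012-06-01; the 35-day hold period therefore ends 2012-07-06, and step 6 runs from that date. 45 days after 2012-07-06 is 2012-08-20.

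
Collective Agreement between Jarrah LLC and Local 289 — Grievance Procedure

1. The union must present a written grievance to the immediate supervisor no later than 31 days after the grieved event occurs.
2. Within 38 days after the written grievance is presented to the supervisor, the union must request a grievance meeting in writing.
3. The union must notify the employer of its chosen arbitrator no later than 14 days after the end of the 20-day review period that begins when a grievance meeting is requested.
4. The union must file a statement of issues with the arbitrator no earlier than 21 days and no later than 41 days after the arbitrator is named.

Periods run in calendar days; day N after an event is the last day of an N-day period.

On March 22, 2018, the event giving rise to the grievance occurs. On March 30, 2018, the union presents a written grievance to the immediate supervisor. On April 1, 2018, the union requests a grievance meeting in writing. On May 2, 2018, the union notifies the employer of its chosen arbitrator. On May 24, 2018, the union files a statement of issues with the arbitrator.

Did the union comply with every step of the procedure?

Yes

Step 1 — counting 31 days from March 22, 2018 (when the grieved event occurs) gives a deadline of April 22, 2018; done March 30, 2018 — timely.
Step 2 — counting 38 days from March 30, 2018 (when the written grievance is presented to the supervisor) gives a deadline of May 7, 2018; April 1, 2018 is within that limit.
Step 3 — counting 14 days from April 21, 2018 (end of the 20-day review period, which began when a grievance meeting is requested on April 1, 2018) gives a deadline of May 5, 2018; done May 2, 2018 — timely.
Step 4 — 21 and 41 days from May 2, 2018 (when the arbitrator is named) are May 23, 2018 and June 12, 2018 respectively; May 24, 2018 falls inside that range.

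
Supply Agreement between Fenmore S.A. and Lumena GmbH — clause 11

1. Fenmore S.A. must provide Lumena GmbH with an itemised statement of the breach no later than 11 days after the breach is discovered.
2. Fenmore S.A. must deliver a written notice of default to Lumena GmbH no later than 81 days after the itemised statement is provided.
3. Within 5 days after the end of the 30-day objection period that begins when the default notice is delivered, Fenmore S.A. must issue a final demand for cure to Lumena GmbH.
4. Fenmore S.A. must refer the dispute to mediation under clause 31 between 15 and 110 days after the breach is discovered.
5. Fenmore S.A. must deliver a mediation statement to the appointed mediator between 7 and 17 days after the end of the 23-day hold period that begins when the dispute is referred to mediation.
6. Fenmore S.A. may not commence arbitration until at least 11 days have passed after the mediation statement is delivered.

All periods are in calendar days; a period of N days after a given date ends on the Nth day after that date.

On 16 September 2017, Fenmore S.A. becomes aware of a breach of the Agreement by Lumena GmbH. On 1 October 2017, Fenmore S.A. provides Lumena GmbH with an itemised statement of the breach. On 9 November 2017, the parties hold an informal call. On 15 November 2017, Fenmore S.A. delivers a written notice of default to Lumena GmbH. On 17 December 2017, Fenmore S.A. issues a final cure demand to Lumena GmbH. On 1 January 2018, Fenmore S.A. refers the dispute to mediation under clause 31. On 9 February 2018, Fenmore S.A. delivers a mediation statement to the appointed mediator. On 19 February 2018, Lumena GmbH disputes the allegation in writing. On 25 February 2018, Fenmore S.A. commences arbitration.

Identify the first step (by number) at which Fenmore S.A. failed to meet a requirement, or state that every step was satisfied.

Step 1

Step 1 — counting 11 days from 16 September 2017 (when the breach is discovered) gives a deadline of 27 September 2017; 1 October 2017 misses that deadline by 4 days.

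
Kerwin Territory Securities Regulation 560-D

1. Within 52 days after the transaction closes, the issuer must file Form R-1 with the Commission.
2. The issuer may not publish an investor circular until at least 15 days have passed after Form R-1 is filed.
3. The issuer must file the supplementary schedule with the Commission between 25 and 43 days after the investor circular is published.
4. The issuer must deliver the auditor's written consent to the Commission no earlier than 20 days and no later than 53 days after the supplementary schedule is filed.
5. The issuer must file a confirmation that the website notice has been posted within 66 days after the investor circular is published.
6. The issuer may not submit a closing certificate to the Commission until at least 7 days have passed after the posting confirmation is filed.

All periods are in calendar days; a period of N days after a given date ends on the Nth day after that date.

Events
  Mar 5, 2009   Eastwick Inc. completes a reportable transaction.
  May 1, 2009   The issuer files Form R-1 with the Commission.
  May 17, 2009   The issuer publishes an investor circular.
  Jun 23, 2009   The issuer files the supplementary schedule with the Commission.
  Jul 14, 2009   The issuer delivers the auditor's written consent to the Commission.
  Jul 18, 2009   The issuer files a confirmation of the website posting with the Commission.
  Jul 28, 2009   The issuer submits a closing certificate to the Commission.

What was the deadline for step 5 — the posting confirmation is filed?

Jul 22, 2009

Step 5 runs from May 17, 2009, when the investor circular is published. 66 days after May 17, 2009 is Jul 22, 2009.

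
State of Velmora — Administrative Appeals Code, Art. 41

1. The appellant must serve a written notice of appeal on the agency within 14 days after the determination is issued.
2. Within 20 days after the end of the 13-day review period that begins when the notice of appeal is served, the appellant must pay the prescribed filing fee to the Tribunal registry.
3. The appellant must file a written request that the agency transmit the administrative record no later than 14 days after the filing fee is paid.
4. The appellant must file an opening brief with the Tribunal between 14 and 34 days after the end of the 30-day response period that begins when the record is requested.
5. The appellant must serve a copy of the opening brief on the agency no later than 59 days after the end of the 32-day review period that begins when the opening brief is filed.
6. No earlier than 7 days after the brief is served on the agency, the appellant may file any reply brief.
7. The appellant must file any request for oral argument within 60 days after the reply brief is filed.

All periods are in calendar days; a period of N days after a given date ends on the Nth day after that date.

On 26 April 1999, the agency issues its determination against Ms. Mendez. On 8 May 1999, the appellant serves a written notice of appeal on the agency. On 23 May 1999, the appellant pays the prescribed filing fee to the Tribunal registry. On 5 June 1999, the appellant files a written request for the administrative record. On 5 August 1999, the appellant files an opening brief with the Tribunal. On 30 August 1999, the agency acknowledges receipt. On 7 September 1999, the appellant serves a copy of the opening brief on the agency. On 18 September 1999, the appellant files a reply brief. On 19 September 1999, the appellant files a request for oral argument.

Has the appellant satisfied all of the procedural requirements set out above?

Yes

Step 1 — counting 14 days from 26 April 1999 (when the determination is issued) gives a deadline of 10 May 1999; completed 8 May 1999, before the deadline.
Step 2 — counting 20 days from 21 May 1999 (end of the 13-day review period, which began when the notice of appeal is served on 8 May 1999) gives a deadline of 10 June 1999; 23 May 1999 is within that limit.
Step 3 — counting 14 days from 23 May 1999 (when the filing fee is paid) gives a deadline of 6 June 1999; done 5 June 1999 — timely.
Step 4 — 14 and 34 days from 5 July 1999 (end of the 30-day response period, which began when the record is requested on 5 June 1999) are 19 July 1999 and 8 August 1999 respectively; done 5 August 1999 — within the window.
Step 5 — counting 59 days from 6 September 1999 (end of the 32-day review period, which began when the opening brief is filed on 5 August 1999) gives a deadline of 4 November 1999; 7 September 1999 is within that limit.
Step 6 — must wait 7 days from 7 September 1999 (when the brief is served on the agency), so not before 14 September 1999; done 18 September 1999 — permitted.
Step 7 — counting 60 days from 18 September 1999 (when the reply brief is filed) gives a deadline of 17 November 1999; completed 19 September 1999, before the deadline.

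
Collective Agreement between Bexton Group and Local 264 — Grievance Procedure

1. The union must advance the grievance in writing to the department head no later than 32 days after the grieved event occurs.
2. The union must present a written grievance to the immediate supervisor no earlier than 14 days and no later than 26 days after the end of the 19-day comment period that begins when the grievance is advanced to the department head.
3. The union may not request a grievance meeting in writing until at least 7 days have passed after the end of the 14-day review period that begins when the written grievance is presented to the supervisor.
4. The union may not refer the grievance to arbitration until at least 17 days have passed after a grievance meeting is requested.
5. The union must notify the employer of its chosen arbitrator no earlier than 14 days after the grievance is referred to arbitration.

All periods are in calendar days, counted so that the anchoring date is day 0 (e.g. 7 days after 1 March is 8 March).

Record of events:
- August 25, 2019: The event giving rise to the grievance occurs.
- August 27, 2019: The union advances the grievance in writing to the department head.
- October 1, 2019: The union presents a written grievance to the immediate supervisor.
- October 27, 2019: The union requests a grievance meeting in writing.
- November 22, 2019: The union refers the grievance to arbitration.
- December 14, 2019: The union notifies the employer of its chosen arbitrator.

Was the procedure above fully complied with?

Step 1: 32 days after August 25, 2019 (when the grieved event occurs) is September 26, 2019; completed August 27, 2019, before the deadline.
Step 2: the window is 14–26 days after September 15, 2019 (end of the 19-day comment period, which began when the grievance is advanced to the department head on August 27, 2019), so September 29, 2019 through October 11, 2019; October 1, 2019 falls inside that range.
Step 3: the earliest permitted date is 7 days after October 15, 2019 (end of the 14-day review period, which began when the written grievance is presented to the supervisor on October 1, 2019), i.e. October 22, 2019; done October 27, 2019, after the minimum wait.
Step 4: the earliest permitted date is 17 days after October 27, 2019 (when a grievance meeting is requested), i.e. November 13, 2019; November 22, 2019 is on or after that date.
Step 5: the earliest permitted date is 14 days after November 22, 2019 (when the grievance is referred to arbitration), i.e. December 6, 2019; done December 14, 2019, after the minimum wait.

Yes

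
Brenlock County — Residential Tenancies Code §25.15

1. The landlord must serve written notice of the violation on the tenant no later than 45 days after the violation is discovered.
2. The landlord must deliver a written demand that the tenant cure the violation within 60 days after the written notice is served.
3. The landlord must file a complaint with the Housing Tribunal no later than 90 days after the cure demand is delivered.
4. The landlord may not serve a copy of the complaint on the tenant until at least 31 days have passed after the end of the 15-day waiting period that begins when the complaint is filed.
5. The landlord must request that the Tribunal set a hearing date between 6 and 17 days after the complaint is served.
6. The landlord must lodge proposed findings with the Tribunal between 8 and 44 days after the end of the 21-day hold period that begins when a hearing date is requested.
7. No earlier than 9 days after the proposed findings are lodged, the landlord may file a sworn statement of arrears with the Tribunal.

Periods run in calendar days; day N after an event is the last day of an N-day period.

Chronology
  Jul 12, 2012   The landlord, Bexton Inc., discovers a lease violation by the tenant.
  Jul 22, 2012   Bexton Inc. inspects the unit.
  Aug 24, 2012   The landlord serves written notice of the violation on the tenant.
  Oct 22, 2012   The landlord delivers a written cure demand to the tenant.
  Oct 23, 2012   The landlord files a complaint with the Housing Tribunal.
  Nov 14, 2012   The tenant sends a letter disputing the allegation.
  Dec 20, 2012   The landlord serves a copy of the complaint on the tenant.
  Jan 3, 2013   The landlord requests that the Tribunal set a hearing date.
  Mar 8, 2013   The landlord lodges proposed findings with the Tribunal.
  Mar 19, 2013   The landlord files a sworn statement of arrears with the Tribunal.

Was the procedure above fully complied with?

(1) due by Jul 12, 2012 + 45 days = Aug 26, 2012; done Aug 24, 2012 — timely.
(2) due by Aug 24, 2012 + 60 days = Oct 23, 2012; Oct 22, 2012 is within that limit.
(3) due by Oct 22, 2012 + 90 days = Jan 20, 2013; completed Oct 23, 2012, before the deadline.
(4) permitted from Nov 7, 2012 + 31 days = Dec 8, 2012 onward; done Dec 20, 2012 — permitted.
(5) the permitted window runs from Dec 20, 2012 + 6 = Dec 26, 2012 to Dec 20, 2012 + 17 = Jan 6, 2013; done Jan 3, 2013 — within the window.
(6) the permitted window runs from Jan 24, 2013 + 8 = Feb 1, 2013 to Jan 24, 2013 + 44 = Mar 9, 2013; Mar 8, 2013 falls inside that range.
(7) permitted from Mar 8, 2013 + 9 days = Mar 17, 2013 onward; Mar 19, 2013 is on or after that date.

Yes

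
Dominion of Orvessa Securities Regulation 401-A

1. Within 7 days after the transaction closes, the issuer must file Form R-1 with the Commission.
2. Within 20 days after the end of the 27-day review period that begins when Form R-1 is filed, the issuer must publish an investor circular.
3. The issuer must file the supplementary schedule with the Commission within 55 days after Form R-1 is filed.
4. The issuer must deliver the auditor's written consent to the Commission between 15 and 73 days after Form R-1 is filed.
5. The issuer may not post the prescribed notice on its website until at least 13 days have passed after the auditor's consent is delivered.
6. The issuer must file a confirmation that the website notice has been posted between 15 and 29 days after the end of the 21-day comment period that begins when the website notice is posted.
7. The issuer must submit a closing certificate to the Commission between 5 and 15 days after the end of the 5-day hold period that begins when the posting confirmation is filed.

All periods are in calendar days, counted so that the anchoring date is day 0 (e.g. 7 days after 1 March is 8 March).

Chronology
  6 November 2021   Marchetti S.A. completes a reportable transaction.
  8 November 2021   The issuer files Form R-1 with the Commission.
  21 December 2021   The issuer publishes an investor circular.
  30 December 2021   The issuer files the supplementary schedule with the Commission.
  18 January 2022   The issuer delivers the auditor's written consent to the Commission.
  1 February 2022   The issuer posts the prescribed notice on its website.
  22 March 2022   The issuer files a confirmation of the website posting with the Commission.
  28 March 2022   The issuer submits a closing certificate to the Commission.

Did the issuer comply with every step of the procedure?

(1) due by 6 November 2021 + 7 days = 13 November 2021; completed 8 November 2021, before the deadline.
(2) due by 5 December 2021 + 20 days = 25 December 2021; completed 21 December 2021, before the deadline.
(3) due by 8 November 2021 + 55 days = 2 January 2022; completed 30 December 2021, before the deadline.
(4) the permitted window runs from 8 November 2021 + 15 = 23 November 2021 to 8 November 2021 + 73 = 20 January 2022; done 18 January 2022, which is between those dates.
(5) permitted from 18 January 2022 + 13 days = 31 January 2022 onward; done 1 February 2022 — permitted.
(6) the permitted window runs from 22 February 2022 + 15 = 9 March 2022 to 22 February 2022 + 29 = 23 March 2022; done 22 March 2022, which is between those dates.
(7) the permitted window runs from 27 March 2022 + 5 = 1 April 2022 to 27 March 2022 + 15 = 11 April 2022; done 28 March 2022 — 4 days before the window opened.

No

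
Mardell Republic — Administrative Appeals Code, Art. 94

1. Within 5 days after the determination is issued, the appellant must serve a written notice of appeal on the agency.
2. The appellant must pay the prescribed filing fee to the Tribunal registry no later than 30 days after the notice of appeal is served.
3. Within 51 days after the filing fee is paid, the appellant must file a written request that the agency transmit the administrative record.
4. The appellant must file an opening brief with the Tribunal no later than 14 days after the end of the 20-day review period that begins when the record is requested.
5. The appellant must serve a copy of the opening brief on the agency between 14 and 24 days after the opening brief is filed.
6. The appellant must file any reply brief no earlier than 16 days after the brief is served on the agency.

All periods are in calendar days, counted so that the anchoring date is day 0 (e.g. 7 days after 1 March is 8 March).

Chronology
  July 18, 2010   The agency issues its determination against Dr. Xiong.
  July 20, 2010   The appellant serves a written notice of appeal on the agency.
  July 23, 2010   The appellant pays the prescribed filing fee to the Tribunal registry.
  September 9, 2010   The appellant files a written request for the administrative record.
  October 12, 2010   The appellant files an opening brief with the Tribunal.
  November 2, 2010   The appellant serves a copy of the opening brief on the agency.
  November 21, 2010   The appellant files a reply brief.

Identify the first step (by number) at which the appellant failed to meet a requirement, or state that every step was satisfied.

None — every step was satisfied

Step 1: 5 days after July 18, 2010 (when the determination is issued) is July 23, 2010; done July 20, 2010 — timely.
Step 2: 30 days after July 20, 2010 (when the notice of appeal is served) is August 19, 2010; done July 23, 2010 — timely.
Step 3: 51 days after July 23, 2010 (when the filing fee is paid) is September 12, 2010; completed September 9, 2010, before the deadline.
Step 4: 14 days after September 29, 2010 (end of the 20-day review period, which began when the record is requested on September 9, 2010) is October 13, 2010; completed October 12, 2010, before the deadline.
Step 5: the window is 14–24 days after October 12, 2010 (when the opening brief is filed), so October 26, 2010 through November 5, 2010; done November 2, 2010, which is between those dates.
Step 6: the earliest permitted date is 16 days after November 2, 2010 (when the brief is served on the agency), i.e. November 18, 2010; done November 21, 2010 — permitted.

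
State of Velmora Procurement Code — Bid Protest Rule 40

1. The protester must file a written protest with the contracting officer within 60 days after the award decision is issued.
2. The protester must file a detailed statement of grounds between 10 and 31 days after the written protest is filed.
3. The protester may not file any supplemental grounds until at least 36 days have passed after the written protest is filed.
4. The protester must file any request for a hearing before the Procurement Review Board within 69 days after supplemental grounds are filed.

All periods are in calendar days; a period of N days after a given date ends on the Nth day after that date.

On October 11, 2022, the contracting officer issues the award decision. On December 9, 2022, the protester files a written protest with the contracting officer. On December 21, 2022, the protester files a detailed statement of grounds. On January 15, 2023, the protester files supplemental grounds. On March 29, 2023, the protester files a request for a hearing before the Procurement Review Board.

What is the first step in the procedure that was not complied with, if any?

Step 4

Step 1 — counting 60 days from October 11, 2022 (when the award decision is issued) gives a deadline of December 10, 2022; completed December 9, 2022, before the deadline.
Step 2 — 10 and 31 days from December 9, 2022 (when the written protest is filed) are December 19, 2022 and January 9, 2023 respectively; December 21, 2022 falls inside that range.
Step 3 — must wait 36 days from December 9, 2022 (when the written protest is filed), so not before January 14, 2023; January 15, 2023 is on or after that date.
Step 4 — counting 69 days from January 15, 2023 (when supplemental grounds are filed) gives a deadline of March 25, 2023; done March 29, 2023 — 4 days late.
Later steps need not be reached.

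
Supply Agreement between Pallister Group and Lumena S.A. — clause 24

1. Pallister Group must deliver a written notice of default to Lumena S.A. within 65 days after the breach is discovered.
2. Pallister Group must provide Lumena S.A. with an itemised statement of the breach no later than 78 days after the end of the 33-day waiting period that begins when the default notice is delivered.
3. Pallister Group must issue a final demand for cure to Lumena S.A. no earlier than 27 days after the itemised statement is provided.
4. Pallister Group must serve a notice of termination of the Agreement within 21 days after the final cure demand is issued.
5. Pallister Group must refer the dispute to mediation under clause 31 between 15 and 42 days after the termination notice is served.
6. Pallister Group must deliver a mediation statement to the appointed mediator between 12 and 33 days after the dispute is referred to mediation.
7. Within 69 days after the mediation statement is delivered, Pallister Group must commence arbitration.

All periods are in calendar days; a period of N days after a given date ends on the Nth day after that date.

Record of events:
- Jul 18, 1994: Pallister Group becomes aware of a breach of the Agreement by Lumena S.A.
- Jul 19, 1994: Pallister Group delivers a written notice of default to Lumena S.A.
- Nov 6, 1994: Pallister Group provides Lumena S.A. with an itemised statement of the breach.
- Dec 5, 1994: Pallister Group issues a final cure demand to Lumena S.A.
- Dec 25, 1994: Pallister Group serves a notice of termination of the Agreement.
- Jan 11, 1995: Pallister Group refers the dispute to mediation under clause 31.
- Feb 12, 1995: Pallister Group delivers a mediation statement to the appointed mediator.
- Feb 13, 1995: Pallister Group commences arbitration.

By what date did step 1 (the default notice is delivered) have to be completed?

Sep 21, 1994

Step 1 runs from Jul 18, 1994, when the breach is discovered. 65 days after Jul 18, 1994 is Sep 21, 1994.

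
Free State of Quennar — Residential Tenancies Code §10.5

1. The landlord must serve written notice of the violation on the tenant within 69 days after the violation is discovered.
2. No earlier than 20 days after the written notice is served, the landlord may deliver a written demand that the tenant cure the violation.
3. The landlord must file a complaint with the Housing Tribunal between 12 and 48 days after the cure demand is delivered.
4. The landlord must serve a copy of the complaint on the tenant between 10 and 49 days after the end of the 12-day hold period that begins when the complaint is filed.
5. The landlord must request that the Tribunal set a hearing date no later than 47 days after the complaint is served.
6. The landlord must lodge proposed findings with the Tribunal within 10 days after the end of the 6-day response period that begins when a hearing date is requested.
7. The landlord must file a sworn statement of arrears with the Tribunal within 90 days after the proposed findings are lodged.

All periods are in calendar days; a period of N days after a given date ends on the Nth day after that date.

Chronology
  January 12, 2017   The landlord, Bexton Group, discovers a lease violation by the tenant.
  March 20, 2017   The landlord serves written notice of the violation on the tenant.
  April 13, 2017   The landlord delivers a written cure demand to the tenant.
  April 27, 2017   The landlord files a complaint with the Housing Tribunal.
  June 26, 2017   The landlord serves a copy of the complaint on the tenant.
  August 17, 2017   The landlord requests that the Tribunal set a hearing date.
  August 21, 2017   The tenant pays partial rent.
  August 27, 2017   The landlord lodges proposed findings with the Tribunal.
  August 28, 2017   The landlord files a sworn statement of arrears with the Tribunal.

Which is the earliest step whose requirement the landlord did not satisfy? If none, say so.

Step 5

(1) due by January 12, 2017 + 69 days = March 22, 2017; completed March 20, 2017, before the deadline.
(2) permitted from March 20, 2017 + 20 days = April 9, 2017 onward; April 13, 2017 is on or after that date.
(3) the permitted window runs from April 13, 2017 + 12 = April 25, 2017 to April 13, 2017 + 48 = May 31, 2017; done April 27, 2017 — within the window.
(4) the permitted window runs from May 9, 2017 + 10 = May 19, 2017 to May 9, 2017 + 49 = June 27, 2017; June 26, 2017 falls inside that range.
(5) due by June 26, 2017 + 47 days = August 12, 2017; August 17, 2017 misses that deadline by 5 days.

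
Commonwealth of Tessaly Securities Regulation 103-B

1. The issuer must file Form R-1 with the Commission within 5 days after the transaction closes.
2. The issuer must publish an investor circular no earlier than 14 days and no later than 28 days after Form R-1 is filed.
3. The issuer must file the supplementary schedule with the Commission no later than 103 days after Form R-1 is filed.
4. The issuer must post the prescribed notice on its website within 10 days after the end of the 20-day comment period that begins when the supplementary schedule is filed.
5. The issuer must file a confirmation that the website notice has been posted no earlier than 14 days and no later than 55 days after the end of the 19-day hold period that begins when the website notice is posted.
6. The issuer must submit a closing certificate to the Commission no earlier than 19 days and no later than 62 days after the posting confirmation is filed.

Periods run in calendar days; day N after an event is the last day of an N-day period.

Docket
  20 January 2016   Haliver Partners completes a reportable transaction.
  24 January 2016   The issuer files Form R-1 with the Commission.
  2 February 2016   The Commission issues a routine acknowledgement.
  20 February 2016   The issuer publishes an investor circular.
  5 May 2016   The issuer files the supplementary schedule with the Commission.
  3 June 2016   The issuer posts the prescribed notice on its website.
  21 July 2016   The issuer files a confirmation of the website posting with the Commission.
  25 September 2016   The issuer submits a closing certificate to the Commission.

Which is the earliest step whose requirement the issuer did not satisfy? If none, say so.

Step 6

Step 1 — counting 5 days from 20 January 2016 (when the transaction closes) gives a deadline of 25 January 2016; done 24 January 2016 — timely.
Step 2 — 14 and 28 days from 24 January 2016 (when Form R-1 is filed) are 7 February 2016 and 21 February 2016 respectively; done 20 February 2016, which is between those dates.
Step 3 — counting 103 days from 24 January 2016 (when Form R-1 is filed) gives a deadline of 6 May 2016; 5 May 2016 is within that limit.
Step 4 — counting 10 days from 25 May 2016 (end of the 20-day comment period, which began when the supplementary schedule is filed on 5 May 2016) gives a deadline of 4 June 2016; 3 June 2016 is within that limit.
Step 5 — 14 and 55 days from 22 June 2016 (end of the 19-day hold period, which began when the website notice is posted on 3 June 2016) are 6 July 2016 and 16 August 2016 respectively; done 21 July 2016, which is between those dates.
Step 6 — 19 and 62 days from 21 July 2016 (when the posting confirmation is filed) are 9 August 2016 and 21 September 2016 respectively; done 25 September 2016 — 4 days after the window closed.
The analysis stops there.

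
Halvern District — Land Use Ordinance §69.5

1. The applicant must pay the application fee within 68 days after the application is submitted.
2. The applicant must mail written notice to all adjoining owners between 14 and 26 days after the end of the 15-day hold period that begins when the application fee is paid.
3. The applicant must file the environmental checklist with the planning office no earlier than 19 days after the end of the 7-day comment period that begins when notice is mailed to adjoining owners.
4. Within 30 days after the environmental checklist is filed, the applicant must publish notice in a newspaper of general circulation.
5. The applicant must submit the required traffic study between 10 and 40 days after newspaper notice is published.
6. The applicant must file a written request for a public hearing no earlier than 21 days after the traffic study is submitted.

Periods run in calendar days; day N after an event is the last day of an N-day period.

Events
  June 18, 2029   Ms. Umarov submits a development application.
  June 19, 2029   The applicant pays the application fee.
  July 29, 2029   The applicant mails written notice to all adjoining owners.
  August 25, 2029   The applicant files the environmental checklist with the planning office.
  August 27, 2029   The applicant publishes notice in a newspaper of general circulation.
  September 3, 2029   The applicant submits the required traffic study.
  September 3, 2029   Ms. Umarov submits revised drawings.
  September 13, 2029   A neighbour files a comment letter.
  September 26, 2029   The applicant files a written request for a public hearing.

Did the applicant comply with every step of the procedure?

No

Step 1: 68 days after June 18, 2029 (when the application is submitted) is August 25, 2029; done June 19, 2029 — timely.
Step 2: the window is 14–26 days after July 4, 2029 (end of the 15-day hold period, which began when the application fee is paid on June 19, 2029), so July 18, 2029 through July 30, 2029; July 29, 2029 falls inside that range.
Step 3: the earliest permitted date is 19 days after August 5, 2029 (end of the 7-day comment period, which began when notice is mailed to adjoining owners on July 29, 2029), i.e. August 24, 2029; done August 25, 2029, after the minimum wait.
Step 4: 30 days after August 25, 2029 (when the environmental checklist is filed) is September 24, 2029; completed August 27, 2029, before the deadline.
Step 5: the window is 10–40 days after August 27, 2029 (when newspaper notice is published), so September 6, 2029 through October 6, 2029; September 3, 2029 is 3 days too early.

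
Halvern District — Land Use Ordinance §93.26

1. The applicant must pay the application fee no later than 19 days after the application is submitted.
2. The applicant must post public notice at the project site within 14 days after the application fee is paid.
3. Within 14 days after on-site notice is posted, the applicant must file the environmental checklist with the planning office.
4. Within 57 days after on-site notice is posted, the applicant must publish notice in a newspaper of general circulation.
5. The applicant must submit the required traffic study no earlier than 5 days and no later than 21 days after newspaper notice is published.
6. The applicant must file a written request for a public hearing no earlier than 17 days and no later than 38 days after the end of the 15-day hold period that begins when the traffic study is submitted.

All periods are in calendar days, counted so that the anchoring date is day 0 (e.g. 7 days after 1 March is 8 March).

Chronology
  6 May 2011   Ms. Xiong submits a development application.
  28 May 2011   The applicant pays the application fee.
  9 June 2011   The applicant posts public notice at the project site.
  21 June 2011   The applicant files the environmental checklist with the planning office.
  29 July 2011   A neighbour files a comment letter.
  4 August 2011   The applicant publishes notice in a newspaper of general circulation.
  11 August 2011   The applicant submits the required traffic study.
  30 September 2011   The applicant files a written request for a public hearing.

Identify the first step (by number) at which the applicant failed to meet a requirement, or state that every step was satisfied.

Step 1: 19 days after 6 May 2011 (when the application is submitted) is 25 May 2011; done 28 May 2011 — 3 days late.

Step 1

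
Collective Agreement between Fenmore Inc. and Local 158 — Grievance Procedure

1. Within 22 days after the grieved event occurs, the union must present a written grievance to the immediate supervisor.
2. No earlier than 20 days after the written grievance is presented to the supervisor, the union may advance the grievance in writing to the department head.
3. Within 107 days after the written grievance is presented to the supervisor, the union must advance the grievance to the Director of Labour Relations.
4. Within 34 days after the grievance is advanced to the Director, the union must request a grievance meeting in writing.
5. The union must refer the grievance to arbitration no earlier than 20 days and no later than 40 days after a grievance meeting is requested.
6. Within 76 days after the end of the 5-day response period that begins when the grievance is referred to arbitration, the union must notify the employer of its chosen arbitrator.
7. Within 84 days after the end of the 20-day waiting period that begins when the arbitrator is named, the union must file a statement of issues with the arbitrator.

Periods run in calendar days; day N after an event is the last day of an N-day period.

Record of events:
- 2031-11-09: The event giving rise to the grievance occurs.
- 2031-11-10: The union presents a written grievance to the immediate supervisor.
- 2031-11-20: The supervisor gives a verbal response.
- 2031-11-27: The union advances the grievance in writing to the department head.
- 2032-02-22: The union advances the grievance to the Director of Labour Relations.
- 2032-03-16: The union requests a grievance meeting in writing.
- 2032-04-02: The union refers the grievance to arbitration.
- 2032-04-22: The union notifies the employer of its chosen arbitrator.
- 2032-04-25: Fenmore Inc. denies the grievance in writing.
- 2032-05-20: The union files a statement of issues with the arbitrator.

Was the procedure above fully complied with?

No

(1) due by 2031-11-09 + 22 days = 2031-12-01; done 2031-11-10 — timely.
(2) permitted from 2031-11-10 + 20 days = 2031-11-30 onward; 2031-11-27 is 3 days before the earliest permitted date.
No need to go further; step 2 was not satisfied.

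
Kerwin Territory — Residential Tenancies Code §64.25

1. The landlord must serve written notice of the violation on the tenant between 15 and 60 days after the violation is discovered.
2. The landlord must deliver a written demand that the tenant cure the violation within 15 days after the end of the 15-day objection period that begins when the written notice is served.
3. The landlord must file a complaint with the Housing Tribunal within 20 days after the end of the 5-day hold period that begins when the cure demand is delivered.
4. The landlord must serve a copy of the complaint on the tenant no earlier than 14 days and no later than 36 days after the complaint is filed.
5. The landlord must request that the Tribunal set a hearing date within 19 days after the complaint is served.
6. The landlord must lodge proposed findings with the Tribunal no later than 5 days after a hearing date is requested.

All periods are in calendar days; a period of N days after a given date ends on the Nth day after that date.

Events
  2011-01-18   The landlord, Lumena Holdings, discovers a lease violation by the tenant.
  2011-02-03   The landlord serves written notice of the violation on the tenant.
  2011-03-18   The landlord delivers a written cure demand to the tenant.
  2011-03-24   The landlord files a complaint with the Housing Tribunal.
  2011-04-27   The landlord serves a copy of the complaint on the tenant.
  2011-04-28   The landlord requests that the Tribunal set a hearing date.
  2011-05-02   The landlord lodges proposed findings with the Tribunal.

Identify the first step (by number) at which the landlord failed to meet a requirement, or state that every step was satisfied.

Step 2

(1) the permitted window runs from 2011-01-18 + 15 = 2011-02-02 to 2011-01-18 + 60 = 2011-03-19; done 2011-02-03, which is between those dates.
(2) due by 2011-02-18 + 15 days = 2011-03-05; done 2011-03-18 — 13 days late.
That is the first point of non-compliance.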